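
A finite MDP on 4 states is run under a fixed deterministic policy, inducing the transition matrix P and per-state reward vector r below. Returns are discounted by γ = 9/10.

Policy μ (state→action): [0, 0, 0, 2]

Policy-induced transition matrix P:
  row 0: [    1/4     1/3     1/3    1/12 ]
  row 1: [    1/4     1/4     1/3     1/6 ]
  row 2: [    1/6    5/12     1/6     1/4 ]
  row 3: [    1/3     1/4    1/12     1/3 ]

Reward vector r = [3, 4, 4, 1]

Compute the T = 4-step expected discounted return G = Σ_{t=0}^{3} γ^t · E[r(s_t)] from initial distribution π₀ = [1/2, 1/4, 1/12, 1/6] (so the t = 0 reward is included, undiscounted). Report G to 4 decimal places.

t=0: π = [0.5000, 0.2500, 0.0833, 0.1667], E[r] = 3.0000, γ^t·E[r] = 3.000000, running G = 3.000000
t=1: π = [0.2569, 0.3056, 0.2778, 0.1597], E[r] = 3.2639, γ^t·E[r] = 2.937500, running G = 5.937500
t=2: π = [0.2402, 0.3177, 0.2471, 0.1950], E[r] = 3.1748, γ^t·E[r] = 2.571563, running G = 8.509063
t=3: π = [0.2457, 0.3112, 0.2434, 0.1997], E[r] = 3.1551, γ^t·E[r] = 2.300063, running G = 10.809125

G = 10.8091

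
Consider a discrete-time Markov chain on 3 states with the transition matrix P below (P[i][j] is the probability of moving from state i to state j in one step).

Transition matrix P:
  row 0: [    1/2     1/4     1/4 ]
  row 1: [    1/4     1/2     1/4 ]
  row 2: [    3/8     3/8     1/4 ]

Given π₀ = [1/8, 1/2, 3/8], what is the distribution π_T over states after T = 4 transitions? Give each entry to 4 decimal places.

t=0: π = [0.1250, 0.5000, 0.3750]
t=1: π = [0.3281, 0.4219, 0.2500]
t=2: π = [0.3633, 0.3867, 0.2500]
t=3: π = [0.3721, 0.3779, 0.2500]
t=4: π = [0.3743, 0.3757, 0.2500]

π = [0.3743, 0.3757, 0.2500]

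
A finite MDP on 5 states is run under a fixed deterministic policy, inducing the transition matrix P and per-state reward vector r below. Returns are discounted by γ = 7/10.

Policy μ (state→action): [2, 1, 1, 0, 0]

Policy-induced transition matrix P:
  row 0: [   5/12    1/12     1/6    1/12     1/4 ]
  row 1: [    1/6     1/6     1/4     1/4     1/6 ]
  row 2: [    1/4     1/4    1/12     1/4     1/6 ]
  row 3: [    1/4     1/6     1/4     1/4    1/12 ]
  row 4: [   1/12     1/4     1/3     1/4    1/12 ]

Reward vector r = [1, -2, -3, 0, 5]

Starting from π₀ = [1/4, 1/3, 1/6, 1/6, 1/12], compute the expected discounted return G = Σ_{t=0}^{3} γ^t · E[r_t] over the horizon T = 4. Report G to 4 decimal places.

t=0: π = [0.2500, 0.3333, 0.1667, 0.1667, 0.0833], E[r] = -0.5000, γ^t·E[r] = -0.500000, running G = -0.500000
t=1: π = [0.2500, 0.1667, 0.2083, 0.2083, 0.1667], E[r] = 0.1250, γ^t·E[r] = 0.087500, running G = -0.412500
t=2: π = [0.2500, 0.1771, 0.2083, 0.2083, 0.1563], E[r] = 0.0521, γ^t·E[r] = 0.025521, running G = -0.386979
t=3: π = [0.2509, 0.1762, 0.2075, 0.2083, 0.1571], E[r] = 0.0616, γ^t·E[r] = 0.021140, running G = -0.365839

G = -0.3658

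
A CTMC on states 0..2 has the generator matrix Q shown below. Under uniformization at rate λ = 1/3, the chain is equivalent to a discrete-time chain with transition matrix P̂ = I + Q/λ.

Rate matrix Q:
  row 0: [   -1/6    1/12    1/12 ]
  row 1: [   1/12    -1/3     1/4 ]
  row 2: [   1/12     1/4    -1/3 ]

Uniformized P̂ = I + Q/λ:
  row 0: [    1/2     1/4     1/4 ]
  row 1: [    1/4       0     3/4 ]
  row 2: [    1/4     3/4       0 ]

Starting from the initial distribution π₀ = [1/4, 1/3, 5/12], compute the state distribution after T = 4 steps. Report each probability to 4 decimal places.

t=0: π = [0.2500, 0.3333, 0.4167]
t=1: π = [0.3125, 0.3750, 0.3125]
t=2: π = [0.3281, 0.3125, 0.3594]
t=3: π = [0.3320, 0.3516, 0.3164]
t=4: π = [0.3330, 0.3203, 0.3467]

π = [0.3330, 0.3203, 0.3467]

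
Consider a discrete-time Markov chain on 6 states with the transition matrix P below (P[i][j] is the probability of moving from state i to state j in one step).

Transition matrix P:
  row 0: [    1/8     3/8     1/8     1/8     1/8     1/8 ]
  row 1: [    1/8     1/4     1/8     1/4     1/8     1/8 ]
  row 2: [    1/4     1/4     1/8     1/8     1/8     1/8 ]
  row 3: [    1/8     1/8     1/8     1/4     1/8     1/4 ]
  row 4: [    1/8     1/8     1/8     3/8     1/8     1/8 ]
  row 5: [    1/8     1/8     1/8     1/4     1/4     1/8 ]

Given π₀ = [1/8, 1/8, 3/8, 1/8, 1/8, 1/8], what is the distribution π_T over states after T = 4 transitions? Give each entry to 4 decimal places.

π = [0.1406, 0.2010, 0.1250, 0.2348, 0.1442, 0.1543]

t=0: π = [0.1250, 0.1250, 0.3750, 0.1250, 0.1250, 0.1250]
t=1: π = [0.1719, 0.2188, 0.1250, 0.2031, 0.1406, 0.1406]
t=2: π = [0.1406, 0.2109, 0.1250, 0.2305, 0.1426, 0.1504]
t=3: π = [0.1406, 0.2021, 0.1250, 0.2346, 0.1438, 0.1538]
t=4: π = [0.1406, 0.2010, 0.1250, 0.2348, 0.1442, 0.1543]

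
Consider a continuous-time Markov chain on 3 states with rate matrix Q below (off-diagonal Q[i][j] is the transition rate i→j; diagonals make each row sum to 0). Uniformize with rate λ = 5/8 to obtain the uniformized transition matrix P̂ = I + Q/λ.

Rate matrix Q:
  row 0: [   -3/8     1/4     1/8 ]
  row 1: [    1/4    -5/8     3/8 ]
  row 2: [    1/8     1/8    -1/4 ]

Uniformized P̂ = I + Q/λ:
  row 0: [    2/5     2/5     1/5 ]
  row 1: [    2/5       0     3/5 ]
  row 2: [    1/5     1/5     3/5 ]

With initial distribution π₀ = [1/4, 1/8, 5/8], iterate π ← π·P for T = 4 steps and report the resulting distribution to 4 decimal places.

t=0: π = [0.2500, 0.1250, 0.6250]
t=1: π = [0.2750, 0.2250, 0.5000]
t=2: π = [0.3000, 0.2100, 0.4900]
t=3: π = [0.3020, 0.2180, 0.4800]
t=4: π = [0.3040, 0.2168, 0.4792]

π = [0.3040, 0.2168, 0.4792]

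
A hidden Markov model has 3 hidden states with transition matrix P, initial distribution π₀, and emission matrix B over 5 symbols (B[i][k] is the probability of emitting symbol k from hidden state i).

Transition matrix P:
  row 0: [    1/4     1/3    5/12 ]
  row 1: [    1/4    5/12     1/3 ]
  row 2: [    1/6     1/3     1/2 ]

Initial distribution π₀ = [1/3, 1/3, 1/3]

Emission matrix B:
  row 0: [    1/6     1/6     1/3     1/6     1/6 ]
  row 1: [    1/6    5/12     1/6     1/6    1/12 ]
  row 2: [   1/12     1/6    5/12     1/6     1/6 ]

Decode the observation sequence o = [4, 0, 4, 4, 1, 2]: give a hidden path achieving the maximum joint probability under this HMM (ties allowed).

path = [2, 2, 2, 2, 1, 2]

t=0: δ = [5.556e-02, 2.778e-02, 5.556e-02]  (obs o_0=4)
t=1: δ = [2.315e-03, 3.086e-03, 2.315e-03]  ψ = [0, 0, 2]  (obs o_1=0)
t=2: δ = [1.286e-04, 1.072e-04, 1.929e-04]  ψ = [1, 1, 2]  (obs o_2=4)
t=3: δ = [5.358e-06, 5.358e-06, 1.608e-05]  ψ = [0, 2, 2]  (obs o_3=4)
t=4: δ = [4.465e-07, 2.233e-06, 1.340e-06]  ψ = [2, 2, 2]  (obs o_4=1)
t=5: δ = [1.861e-07, 1.550e-07, 3.101e-07]  ψ = [1, 1, 1]  (obs o_5=2)
backtrack: best end state = 2; path = [2, 2, 2, 2, 1, 2]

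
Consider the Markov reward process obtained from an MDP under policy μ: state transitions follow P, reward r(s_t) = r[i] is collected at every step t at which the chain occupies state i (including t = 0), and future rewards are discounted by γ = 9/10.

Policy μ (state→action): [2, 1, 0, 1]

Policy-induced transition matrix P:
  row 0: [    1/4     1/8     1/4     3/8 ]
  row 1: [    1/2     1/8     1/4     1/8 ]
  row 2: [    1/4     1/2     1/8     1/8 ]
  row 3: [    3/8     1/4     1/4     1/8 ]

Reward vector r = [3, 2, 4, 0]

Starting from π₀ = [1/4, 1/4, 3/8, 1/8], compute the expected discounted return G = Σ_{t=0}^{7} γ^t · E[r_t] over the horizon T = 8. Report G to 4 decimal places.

t=0: π = [0.2500, 0.2500, 0.3750, 0.1250], E[r] = 2.7500, γ^t·E[r] = 2.750000, running G = 2.750000
t=1: π = [0.3281, 0.2813, 0.2031, 0.1875], E[r] = 2.3594, γ^t·E[r] = 2.123438, running G = 4.873438
t=2: π = [0.3438, 0.2246, 0.2246, 0.2070], E[r] = 2.3789, γ^t·E[r] = 1.926914, running G = 6.800352
t=3: π = [0.3320, 0.2351, 0.2219, 0.2109], E[r] = 2.3540, γ^t·E[r] = 1.716069, running G = 8.516420
t=4: π = [0.3351, 0.2346, 0.2223, 0.2080], E[r] = 2.3636, γ^t·E[r] = 1.550789, running G = 10.067210
t=5: π = [0.3346, 0.2343, 0.2222, 0.2088], E[r] = 2.3615, γ^t·E[r] = 1.394449, running G = 11.461658
t=6: π = [0.3347, 0.2344, 0.2222, 0.2087], E[r] = 2.3618, γ^t·E[r] = 1.255161, running G = 12.716819
t=7: π = [0.3347, 0.2344, 0.2222, 0.2087], E[r] = 2.3618, γ^t·E[r] = 1.129638, running G = 13.846457

G = 13.8465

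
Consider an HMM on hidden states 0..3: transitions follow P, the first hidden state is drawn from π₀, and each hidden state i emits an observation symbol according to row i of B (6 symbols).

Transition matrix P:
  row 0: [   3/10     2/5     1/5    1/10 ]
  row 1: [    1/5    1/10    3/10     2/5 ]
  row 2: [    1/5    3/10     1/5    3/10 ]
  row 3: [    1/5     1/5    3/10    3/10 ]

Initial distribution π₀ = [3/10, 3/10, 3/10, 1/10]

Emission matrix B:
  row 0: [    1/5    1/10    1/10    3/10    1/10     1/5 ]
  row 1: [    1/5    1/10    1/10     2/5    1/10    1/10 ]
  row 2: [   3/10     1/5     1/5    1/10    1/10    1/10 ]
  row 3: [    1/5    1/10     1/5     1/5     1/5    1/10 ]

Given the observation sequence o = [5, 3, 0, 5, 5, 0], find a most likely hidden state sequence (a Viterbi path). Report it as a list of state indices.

path = [0, 1, 2, 0, 0, 1]

t=0: δ = [6.000e-02, 3.000e-02, 3.000e-02, 1.000e-02]  (obs o_0=5)
t=1: δ = [5.400e-03, 9.600e-03, 1.200e-03, 2.400e-03]  ψ = [0, 0, 0, 1]  (obs o_1=3)
t=2: δ = [3.840e-04, 4.320e-04, 8.640e-04, 7.680e-04]  ψ = [1, 0, 1, 1]  (obs o_2=0)
t=3: δ = [3.456e-05, 2.592e-05, 2.304e-05, 2.592e-05]  ψ = [2, 2, 3, 2]  (obs o_3=5)
t=4: δ = [2.074e-06, 1.382e-06, 7.776e-07, 1.037e-06]  ψ = [0, 0, 1, 1]  (obs o_4=5)
t=5: δ = [1.244e-07, 1.659e-07, 1.244e-07, 1.106e-07]  ψ = [0, 0, 0, 1]  (obs o_5=0)
backtrack: best end state = 1; path = [0, 1, 2, 0, 0, 1]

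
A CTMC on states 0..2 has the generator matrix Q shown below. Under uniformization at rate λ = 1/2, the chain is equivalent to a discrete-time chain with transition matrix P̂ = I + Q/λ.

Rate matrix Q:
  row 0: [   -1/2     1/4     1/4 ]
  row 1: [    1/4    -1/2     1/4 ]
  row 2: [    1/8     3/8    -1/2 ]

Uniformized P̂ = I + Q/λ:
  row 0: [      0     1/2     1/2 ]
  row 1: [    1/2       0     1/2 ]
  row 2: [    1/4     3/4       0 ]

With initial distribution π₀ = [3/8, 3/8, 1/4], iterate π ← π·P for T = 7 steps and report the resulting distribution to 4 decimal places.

π = [0.2793, 0.3867, 0.3340]

t=0: π = [0.3750, 0.3750, 0.2500]
t=1: π = [0.2500, 0.3750, 0.3750]
t=2: π = [0.2813, 0.4063, 0.3125]
t=3: π = [0.2813, 0.3750, 0.3438]
t=4: π = [0.2734, 0.3984, 0.3281]
t=5: π = [0.2813, 0.3828, 0.3359]
t=6: π = [0.2754, 0.3926, 0.3320]
t=7: π = [0.2793, 0.3867, 0.3340]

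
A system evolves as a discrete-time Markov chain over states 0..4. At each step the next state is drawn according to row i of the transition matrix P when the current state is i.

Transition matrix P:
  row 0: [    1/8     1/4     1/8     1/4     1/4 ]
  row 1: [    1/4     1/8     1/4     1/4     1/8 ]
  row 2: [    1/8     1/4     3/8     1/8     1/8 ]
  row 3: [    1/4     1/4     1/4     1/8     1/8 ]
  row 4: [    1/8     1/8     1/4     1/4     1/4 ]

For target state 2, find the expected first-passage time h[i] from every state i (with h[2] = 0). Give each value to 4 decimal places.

h = [4.9391, 4.4522, 0.0000, 4.4522, 4.3826]

First-step conditioning: h[2] = 0; for i ≠ 2, h[i] = 1 + Σ_k P[i][k]·h[k].
  h[0] = 1 + 1/8·h[0] + 1/4·h[1] + 1/4·h[3] + 1/4·h[4]
  h[1] = 1 + 1/4·h[0] + 1/8·h[1] + 1/4·h[3] + 1/8·h[4]
  h[3] = 1 + 1/4·h[0] + 1/4·h[1] + 1/8·h[3] + 1/8·h[4]
  h[4] = 1 + 1/8·h[0] + 1/8·h[1] + 1/4·h[3] + 1/4·h[4]
Solving the 4×4 linear system over states ≠ 2 gives exactly h = [568/115, 512/115, 0, 512/115, 504/115] (h[2] = 0 is the target).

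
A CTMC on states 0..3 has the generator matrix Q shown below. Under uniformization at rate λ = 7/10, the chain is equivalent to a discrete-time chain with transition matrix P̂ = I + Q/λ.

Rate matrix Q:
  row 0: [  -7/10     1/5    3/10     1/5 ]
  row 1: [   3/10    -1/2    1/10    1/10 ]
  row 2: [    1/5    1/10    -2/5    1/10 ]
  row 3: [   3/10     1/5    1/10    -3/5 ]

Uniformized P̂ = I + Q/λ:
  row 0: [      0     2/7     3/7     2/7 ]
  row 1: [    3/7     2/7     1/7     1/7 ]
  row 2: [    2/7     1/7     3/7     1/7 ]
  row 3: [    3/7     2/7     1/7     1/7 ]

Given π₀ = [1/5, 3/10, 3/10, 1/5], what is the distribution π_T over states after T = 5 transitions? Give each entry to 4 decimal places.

π = [0.2698, 0.2417, 0.3074, 0.1811]

t=0: π = [0.2000, 0.3000, 0.3000, 0.2000]
t=1: π = [0.3000, 0.2429, 0.2857, 0.1714]
t=2: π = [0.2592, 0.2449, 0.3102, 0.1857]
t=3: π = [0.2732, 0.2414, 0.3055, 0.1799]
t=4: π = [0.2678, 0.2421, 0.3082, 0.1819]
t=5: π = [0.2698, 0.2417, 0.3074, 0.1811]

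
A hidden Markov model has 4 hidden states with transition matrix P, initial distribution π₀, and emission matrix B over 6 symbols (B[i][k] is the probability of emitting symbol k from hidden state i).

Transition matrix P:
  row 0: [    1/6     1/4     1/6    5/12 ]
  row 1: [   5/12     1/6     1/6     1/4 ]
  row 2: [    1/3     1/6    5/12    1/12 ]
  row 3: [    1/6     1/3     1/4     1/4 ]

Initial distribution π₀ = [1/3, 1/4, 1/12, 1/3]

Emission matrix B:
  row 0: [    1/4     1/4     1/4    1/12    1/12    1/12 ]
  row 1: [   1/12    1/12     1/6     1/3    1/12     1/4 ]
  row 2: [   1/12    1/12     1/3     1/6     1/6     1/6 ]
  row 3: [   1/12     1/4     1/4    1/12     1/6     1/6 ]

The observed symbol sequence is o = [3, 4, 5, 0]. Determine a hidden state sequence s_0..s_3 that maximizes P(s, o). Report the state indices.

t=0: δ = [2.778e-02, 8.333e-02, 1.389e-02, 2.778e-02]  (obs o_0=3)
t=1: δ = [2.894e-03, 1.157e-03, 2.315e-03, 3.472e-03]  ψ = [1, 1, 1, 1]  (obs o_1=4)
t=2: δ = [6.430e-05, 2.894e-04, 1.608e-04, 2.009e-04]  ψ = [2, 3, 2, 0]  (obs o_2=5)
t=3: δ = [3.014e-05, 5.582e-06, 5.582e-06, 6.028e-06]  ψ = [1, 3, 2, 1]  (obs o_3=0)
backtrack: best end state = 0; path = [1, 3, 1, 0]

path = [1, 3, 1, 0]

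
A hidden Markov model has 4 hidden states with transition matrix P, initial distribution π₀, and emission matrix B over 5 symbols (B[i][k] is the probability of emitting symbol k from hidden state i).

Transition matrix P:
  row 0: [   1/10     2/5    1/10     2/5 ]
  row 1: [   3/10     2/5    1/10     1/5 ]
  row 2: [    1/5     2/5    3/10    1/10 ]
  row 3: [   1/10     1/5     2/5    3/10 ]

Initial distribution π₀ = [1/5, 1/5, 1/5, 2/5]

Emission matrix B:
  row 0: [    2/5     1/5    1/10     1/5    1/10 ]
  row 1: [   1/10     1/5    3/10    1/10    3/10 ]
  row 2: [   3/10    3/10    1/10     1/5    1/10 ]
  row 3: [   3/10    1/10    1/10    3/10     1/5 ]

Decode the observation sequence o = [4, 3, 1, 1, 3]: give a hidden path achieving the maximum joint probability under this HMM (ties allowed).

path = [3, 3, 2, 2, 2]

t=0: δ = [2.000e-02, 6.000e-02, 2.000e-02, 8.000e-02]  (obs o_0=4)
t=1: δ = [3.600e-03, 2.400e-03, 6.400e-03, 7.200e-03]  ψ = [1, 1, 3, 3]  (obs o_1=3)
t=2: δ = [2.560e-04, 5.120e-04, 8.640e-04, 2.160e-04]  ψ = [2, 2, 3, 3]  (obs o_2=1)
t=3: δ = [3.456e-05, 6.912e-05, 7.776e-05, 1.024e-05]  ψ = [2, 2, 2, 0]  (obs o_3=1)
t=4: δ = [4.147e-06, 3.110e-06, 4.666e-06, 4.147e-06]  ψ = [1, 2, 2, 0]  (obs o_4=3)
backtrack: best end state = 2; path = [3, 3, 2, 2, 2]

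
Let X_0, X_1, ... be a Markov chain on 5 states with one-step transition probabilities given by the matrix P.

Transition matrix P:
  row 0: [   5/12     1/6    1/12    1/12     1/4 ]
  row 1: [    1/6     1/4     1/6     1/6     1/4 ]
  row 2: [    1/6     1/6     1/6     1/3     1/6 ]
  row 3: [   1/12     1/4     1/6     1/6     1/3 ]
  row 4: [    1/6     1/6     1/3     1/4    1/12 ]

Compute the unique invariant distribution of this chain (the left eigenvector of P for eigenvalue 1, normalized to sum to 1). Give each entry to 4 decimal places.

Balance equations π_j = Σ_i π_i·P[i][j]:
  π_0 = 5/12·π_0 + 1/6·π_1 + 1/6·π_2 + 1/12·π_3 + 1/6·π_4
  π_1 = 1/6·π_0 + 1/4·π_1 + 1/6·π_2 + 1/4·π_3 + 1/6·π_4
  π_2 = 1/12·π_0 + 1/6·π_1 + 1/6·π_2 + 1/6·π_3 + 1/3·π_4
  π_3 = 1/12·π_0 + 1/6·π_1 + 1/3·π_2 + 1/6·π_3 + 1/4·π_4
  normalize: π_0 + π_1 + π_2 + π_3 + π_4 = 1
Solving the linear system gives exactly π = [3606/18019, 3602/18019, 3349/18019, 3584/18019, 3878/18019].

π = [0.2001, 0.1999, 0.1859, 0.1989, 0.2152]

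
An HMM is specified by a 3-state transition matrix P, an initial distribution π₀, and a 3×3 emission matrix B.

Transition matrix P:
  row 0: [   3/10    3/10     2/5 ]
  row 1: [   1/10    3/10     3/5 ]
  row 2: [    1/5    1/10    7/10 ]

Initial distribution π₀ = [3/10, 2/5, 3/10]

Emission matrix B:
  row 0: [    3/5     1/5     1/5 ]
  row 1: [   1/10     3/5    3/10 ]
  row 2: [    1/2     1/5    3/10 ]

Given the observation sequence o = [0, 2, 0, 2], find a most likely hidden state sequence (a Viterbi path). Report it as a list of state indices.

t=0: δ = [1.800e-01, 4.000e-02, 1.500e-01]  (obs o_0=0)
t=1: δ = [1.080e-02, 1.620e-02, 3.150e-02]  ψ = [0, 0, 2]  (obs o_1=2)
t=2: δ = [3.780e-03, 4.860e-04, 1.103e-02]  ψ = [2, 1, 2]  (obs o_2=0)
t=3: δ = [4.410e-04, 3.402e-04, 2.315e-03]  ψ = [2, 0, 2]  (obs o_3=2)
backtrack: best end state = 2; path = [2, 2, 2, 2]

path = [2, 2, 2, 2]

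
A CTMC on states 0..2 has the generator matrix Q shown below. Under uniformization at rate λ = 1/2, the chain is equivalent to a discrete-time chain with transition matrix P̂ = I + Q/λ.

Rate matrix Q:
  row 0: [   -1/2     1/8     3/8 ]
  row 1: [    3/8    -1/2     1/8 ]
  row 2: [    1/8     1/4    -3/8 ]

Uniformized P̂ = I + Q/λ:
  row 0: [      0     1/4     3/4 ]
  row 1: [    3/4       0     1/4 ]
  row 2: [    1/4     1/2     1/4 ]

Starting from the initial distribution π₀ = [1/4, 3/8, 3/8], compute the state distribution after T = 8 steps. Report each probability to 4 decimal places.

π = [0.3125, 0.2816, 0.4059]

t=0: π = [0.2500, 0.3750, 0.3750]
t=1: π = [0.3750, 0.2500, 0.3750]
t=2: π = [0.2813, 0.2813, 0.4375]
t=3: π = [0.3203, 0.2891, 0.3906]
t=4: π = [0.3145, 0.2754, 0.4102]
t=5: π = [0.3091, 0.2837, 0.4072]
t=6: π = [0.3146, 0.2809, 0.4045]
t=7: π = [0.3118, 0.2809, 0.4073]
t=8: π = [0.3125, 0.2816, 0.4059]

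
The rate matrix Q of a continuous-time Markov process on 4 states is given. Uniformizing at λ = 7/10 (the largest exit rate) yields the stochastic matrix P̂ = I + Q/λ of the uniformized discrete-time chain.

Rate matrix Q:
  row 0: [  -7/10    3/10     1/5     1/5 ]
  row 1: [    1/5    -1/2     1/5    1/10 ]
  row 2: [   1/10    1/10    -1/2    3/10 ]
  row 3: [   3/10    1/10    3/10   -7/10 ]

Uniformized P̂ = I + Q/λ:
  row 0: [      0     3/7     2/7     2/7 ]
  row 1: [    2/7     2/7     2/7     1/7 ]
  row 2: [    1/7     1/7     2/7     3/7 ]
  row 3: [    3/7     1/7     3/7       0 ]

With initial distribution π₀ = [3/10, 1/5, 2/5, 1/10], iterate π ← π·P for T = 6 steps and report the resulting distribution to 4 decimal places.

π = [0.2134, 0.2370, 0.3190, 0.2306]

t=0: π = [0.3000, 0.2000, 0.4000, 0.1000]
t=1: π = [0.1571, 0.2571, 0.3000, 0.2857]
t=2: π = [0.2388, 0.2245, 0.3265, 0.2102]
t=3: π = [0.2009, 0.2431, 0.3157, 0.2402]
t=4: π = [0.2175, 0.2350, 0.3200, 0.2274]
t=5: π = [0.2103, 0.2386, 0.3182, 0.2329]
t=6: π = [0.2134, 0.2370, 0.3190, 0.2306]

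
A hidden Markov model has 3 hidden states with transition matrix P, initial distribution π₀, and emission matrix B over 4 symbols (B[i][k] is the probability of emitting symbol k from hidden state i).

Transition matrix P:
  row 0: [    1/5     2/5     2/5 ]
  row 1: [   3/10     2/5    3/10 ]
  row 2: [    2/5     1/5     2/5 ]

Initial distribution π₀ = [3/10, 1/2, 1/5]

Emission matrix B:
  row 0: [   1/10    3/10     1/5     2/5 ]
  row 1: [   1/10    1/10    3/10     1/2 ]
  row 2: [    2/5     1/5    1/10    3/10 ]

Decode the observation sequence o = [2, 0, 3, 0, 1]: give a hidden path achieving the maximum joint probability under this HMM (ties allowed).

t=0: δ = [6.000e-02, 1.500e-01, 2.000e-02]  (obs o_0=2)
t=1: δ = [4.500e-03, 6.000e-03, 1.800e-02]  ψ = [1, 1, 1]  (obs o_1=0)
t=2: δ = [2.880e-03, 1.800e-03, 2.160e-03]  ψ = [2, 2, 2]  (obs o_2=3)
t=3: δ = [8.640e-05, 1.152e-04, 4.608e-04]  ψ = [2, 0, 0]  (obs o_3=0)
t=4: δ = [5.530e-05, 9.216e-06, 3.686e-05]  ψ = [2, 2, 2]  (obs o_4=1)
backtrack: best end state = 0; path = [1, 2, 0, 2, 0]

path = [1, 2, 0, 2, 0]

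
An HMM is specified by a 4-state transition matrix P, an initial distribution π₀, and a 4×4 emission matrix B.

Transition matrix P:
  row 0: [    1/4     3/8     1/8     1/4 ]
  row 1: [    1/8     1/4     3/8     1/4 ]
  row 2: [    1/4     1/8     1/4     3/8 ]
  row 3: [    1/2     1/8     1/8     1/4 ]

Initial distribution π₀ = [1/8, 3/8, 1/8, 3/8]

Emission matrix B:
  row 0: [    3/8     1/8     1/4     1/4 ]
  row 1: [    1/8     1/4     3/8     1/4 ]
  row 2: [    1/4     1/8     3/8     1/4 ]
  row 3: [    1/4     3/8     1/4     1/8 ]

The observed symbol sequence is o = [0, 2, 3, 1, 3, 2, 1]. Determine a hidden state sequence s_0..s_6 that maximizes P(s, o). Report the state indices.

t=0: δ = [4.688e-02, 4.688e-02, 3.125e-02, 9.375e-02]  (obs o_0=0)
t=1: δ = [1.172e-02, 6.592e-03, 6.592e-03, 5.859e-03]  ψ = [3, 0, 1, 3]  (obs o_1=2)
t=2: δ = [7.324e-04, 1.099e-03, 6.180e-04, 3.662e-04]  ψ = [0, 0, 1, 0]  (obs o_2=3)
t=3: δ = [2.289e-05, 6.866e-05, 5.150e-05, 1.030e-04]  ψ = [0, 0, 1, 1]  (obs o_3=1)
t=4: δ = [1.287e-05, 4.292e-06, 6.437e-06, 3.219e-06]  ψ = [3, 1, 1, 3]  (obs o_4=3)
t=5: δ = [8.047e-07, 1.810e-06, 6.035e-07, 8.047e-07]  ψ = [0, 0, 0, 0]  (obs o_5=2)
t=6: δ = [5.029e-08, 1.132e-07, 8.487e-08, 1.697e-07]  ψ = [3, 1, 1, 1]  (obs o_6=1)
backtrack: best end state = 3; path = [3, 0, 1, 3, 0, 1, 3]

path = [3, 0, 1, 3, 0, 1, 3]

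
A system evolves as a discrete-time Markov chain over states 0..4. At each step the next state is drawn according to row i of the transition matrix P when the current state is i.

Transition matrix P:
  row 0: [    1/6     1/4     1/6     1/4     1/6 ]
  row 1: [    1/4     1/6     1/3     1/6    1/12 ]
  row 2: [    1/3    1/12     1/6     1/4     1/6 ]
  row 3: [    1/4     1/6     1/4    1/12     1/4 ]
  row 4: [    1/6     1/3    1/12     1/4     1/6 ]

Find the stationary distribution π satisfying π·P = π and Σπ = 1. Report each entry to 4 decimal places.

π = [0.2335, 0.1971, 0.2023, 0.2002, 0.1669]

Balance equations π_j = Σ_i π_i·P[i][j]:
  π_0 = 1/6·π_0 + 1/4·π_1 + 1/3·π_2 + 1/4·π_3 + 1/6·π_4
  π_1 = 1/4·π_0 + 1/6·π_1 + 1/12·π_2 + 1/6·π_3 + 1/3·π_4
  π_2 = 1/6·π_0 + 1/3·π_1 + 1/6·π_2 + 1/4·π_3 + 1/12·π_4
  π_3 = 1/4·π_0 + 1/6·π_1 + 1/4·π_2 + 1/12·π_3 + 1/4·π_4
  normalize: π_0 + π_1 + π_2 + π_3 + π_4 = 1
Solving the linear system gives exactly π = [449/1923, 379/1923, 389/1923, 385/1923, 107/641].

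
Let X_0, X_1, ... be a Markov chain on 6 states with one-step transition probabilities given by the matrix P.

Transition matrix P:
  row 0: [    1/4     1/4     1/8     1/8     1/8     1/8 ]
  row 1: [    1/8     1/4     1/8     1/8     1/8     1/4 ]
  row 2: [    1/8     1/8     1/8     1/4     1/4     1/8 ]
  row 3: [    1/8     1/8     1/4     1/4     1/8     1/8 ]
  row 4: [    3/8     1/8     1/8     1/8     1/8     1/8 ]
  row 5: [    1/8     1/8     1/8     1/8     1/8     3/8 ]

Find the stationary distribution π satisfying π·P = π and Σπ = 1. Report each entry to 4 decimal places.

π = [0.1838, 0.1691, 0.1455, 0.1636, 0.1432, 0.1949]

Balance equations π_j = Σ_i π_i·P[i][j]:
  π_0 = 1/4·π_0 + 1/8·π_1 + 1/8·π_2 + 1/8·π_3 + 3/8·π_4 + 1/8·π_5
  π_1 = 1/4·π_0 + 1/4·π_1 + 1/8·π_2 + 1/8·π_3 + 1/8·π_4 + 1/8·π_5
  π_2 = 1/8·π_0 + 1/8·π_1 + 1/8·π_2 + 1/4·π_3 + 1/8·π_4 + 1/8·π_5
  π_3 = 1/8·π_0 + 1/8·π_1 + 1/4·π_2 + 1/4·π_3 + 1/8·π_4 + 1/8·π_5
  π_4 = 1/8·π_0 + 1/8·π_1 + 1/4·π_2 + 1/8·π_3 + 1/8·π_4 + 1/8·π_5
  normalize: π_0 + π_1 + π_2 + π_3 + π_4 + π_5 = 1
Solving the linear system gives exactly π = [283/1540, 1823/10780, 8/55, 9/55, 63/440, 4201/21560].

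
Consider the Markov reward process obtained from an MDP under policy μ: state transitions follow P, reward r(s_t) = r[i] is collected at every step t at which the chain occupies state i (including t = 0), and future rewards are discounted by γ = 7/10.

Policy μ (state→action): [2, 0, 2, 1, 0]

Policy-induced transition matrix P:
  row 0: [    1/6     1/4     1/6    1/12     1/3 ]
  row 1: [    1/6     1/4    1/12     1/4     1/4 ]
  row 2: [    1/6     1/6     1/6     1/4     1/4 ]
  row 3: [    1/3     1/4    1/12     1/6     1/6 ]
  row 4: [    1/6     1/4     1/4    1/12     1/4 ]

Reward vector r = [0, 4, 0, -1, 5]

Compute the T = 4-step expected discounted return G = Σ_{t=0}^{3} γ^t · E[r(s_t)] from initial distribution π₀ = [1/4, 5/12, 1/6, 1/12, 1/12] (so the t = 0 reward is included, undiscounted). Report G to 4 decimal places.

G = 5.1585

t=0: π = [0.2500, 0.4167, 0.1667, 0.0833, 0.0833], E[r] = 2.0000, γ^t·E[r] = 2.000000, running G = 2.000000
t=1: π = [0.1806, 0.2361, 0.1319, 0.1875, 0.2639], E[r] = 2.0764, γ^t·E[r] = 1.453472, running G = 3.453472
t=2: π = [0.1979, 0.2390, 0.1534, 0.1603, 0.2494], E[r] = 2.0428, γ^t·E[r] = 1.000984, running G = 4.454456
t=3: π = [0.1934, 0.2372, 0.1542, 0.1621, 0.2531], E[r] = 2.0525, γ^t·E[r] = 0.703997, running G = 5.158453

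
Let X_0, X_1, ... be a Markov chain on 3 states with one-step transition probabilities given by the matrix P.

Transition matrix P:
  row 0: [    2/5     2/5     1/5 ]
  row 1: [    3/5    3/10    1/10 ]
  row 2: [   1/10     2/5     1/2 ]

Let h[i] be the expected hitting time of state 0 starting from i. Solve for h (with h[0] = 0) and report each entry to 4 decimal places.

First-step conditioning: h[0] = 0; for i ≠ 0, h[i] = 1 + Σ_k P[i][k]·h[k].
  h[1] = 1 + 3/10·h[1] + 1/10·h[2]
  h[2] = 1 + 2/5·h[1] + 1/2·h[2]
Solving the 2×2 linear system over states ≠ 0 gives exactly h = [0, 60/31, 110/31] (h[0] = 0 is the target).

h = [0.0000, 1.9355, 3.5484]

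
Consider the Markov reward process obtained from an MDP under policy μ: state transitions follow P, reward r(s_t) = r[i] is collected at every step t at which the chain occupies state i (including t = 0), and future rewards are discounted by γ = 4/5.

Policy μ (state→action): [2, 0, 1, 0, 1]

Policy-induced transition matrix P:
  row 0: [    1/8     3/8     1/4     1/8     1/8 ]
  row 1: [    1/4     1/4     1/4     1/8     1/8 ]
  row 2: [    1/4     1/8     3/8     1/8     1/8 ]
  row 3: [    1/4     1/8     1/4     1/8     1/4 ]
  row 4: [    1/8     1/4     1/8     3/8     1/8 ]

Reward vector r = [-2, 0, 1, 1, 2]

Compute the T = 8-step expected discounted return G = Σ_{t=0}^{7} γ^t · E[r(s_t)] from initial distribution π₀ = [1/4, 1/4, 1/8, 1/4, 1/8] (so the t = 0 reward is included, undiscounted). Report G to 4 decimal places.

t=0: π = [0.2500, 0.2500, 0.1250, 0.2500, 0.1250], E[r] = 0.1250, γ^t·E[r] = 0.125000, running G = 0.125000
t=1: π = [0.2031, 0.2344, 0.2500, 0.1563, 0.1563], E[r] = 0.3125, γ^t·E[r] = 0.250000, running G = 0.375000
t=2: π = [0.2051, 0.2246, 0.2617, 0.1641, 0.1445], E[r] = 0.3047, γ^t·E[r] = 0.195000, running G = 0.570000
t=3: π = [0.2063, 0.2224, 0.2646, 0.1611, 0.1455], E[r] = 0.3042, γ^t·E[r] = 0.155750, running G = 0.725750
t=4: π = [0.2060, 0.2226, 0.2649, 0.1614, 0.1451], E[r] = 0.3045, γ^t·E[r] = 0.124725, running G = 0.850475
t=5: π = [0.2061, 0.2225, 0.2650, 0.1613, 0.1452], E[r] = 0.3044, γ^t·E[r] = 0.099743, running G = 0.950218
t=6: π = [0.2061, 0.2225, 0.2650, 0.1613, 0.1452], E[r] = 0.3044, γ^t·E[r] = 0.079799, running G = 1.030016
t=7: π = [0.2061, 0.2225, 0.2650, 0.1613, 0.1452], E[r] = 0.3044, γ^t·E[r] = 0.063838, running G = 1.093854

G = 1.0939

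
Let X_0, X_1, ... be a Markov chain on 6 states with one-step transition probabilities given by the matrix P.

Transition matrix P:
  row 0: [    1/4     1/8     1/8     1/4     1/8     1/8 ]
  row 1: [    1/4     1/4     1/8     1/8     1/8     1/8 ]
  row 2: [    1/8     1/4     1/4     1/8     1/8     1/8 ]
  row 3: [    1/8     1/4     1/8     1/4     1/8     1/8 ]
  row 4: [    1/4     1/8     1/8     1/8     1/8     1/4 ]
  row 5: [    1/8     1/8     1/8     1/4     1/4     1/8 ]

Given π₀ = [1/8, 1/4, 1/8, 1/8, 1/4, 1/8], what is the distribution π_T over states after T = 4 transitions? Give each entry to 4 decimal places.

π = [0.1904, 0.1905, 0.1429, 0.1905, 0.1429, 0.1429]

t=0: π = [0.1250, 0.2500, 0.1250, 0.1250, 0.2500, 0.1250]
t=1: π = [0.2031, 0.1875, 0.1406, 0.1719, 0.1406, 0.1563]
t=2: π = [0.1914, 0.1875, 0.1426, 0.1914, 0.1445, 0.1426]
t=3: π = [0.1904, 0.1902, 0.1428, 0.1907, 0.1428, 0.1431]
t=4: π = [0.1904, 0.1905, 0.1429, 0.1905, 0.1429, 0.1429]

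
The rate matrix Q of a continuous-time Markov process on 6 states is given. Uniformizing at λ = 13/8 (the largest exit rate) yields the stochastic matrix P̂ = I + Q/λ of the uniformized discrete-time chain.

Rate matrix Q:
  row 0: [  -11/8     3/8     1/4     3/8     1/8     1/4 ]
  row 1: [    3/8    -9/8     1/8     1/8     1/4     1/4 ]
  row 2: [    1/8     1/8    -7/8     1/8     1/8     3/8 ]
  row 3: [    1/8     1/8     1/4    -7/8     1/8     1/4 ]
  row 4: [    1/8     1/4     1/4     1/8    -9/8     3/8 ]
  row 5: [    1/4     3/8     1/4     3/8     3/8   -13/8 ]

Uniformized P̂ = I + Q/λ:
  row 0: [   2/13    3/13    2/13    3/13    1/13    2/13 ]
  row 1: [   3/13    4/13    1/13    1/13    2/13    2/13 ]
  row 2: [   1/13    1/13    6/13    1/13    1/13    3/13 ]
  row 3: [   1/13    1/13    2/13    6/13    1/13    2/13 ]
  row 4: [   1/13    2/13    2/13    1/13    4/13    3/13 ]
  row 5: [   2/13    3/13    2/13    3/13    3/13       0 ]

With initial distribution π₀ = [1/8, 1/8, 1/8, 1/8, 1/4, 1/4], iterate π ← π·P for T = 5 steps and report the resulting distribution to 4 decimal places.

π = [0.1251, 0.1714, 0.2029, 0.1952, 0.1487, 0.1567]

t=0: π = [0.1250, 0.1250, 0.1250, 0.1250, 0.2500, 0.2500]
t=1: π = [0.1250, 0.1827, 0.1827, 0.1827, 0.1827, 0.1442]
t=2: π = [0.1257, 0.1746, 0.1960, 0.1886, 0.1553, 0.1598]
t=3: π = [0.1257, 0.1731, 0.2007, 0.1934, 0.1508, 0.1563]
t=4: π = [0.1252, 0.1719, 0.2023, 0.1947, 0.1491, 0.1568]
t=5: π = [0.1251, 0.1714, 0.2029, 0.1952, 0.1487, 0.1567]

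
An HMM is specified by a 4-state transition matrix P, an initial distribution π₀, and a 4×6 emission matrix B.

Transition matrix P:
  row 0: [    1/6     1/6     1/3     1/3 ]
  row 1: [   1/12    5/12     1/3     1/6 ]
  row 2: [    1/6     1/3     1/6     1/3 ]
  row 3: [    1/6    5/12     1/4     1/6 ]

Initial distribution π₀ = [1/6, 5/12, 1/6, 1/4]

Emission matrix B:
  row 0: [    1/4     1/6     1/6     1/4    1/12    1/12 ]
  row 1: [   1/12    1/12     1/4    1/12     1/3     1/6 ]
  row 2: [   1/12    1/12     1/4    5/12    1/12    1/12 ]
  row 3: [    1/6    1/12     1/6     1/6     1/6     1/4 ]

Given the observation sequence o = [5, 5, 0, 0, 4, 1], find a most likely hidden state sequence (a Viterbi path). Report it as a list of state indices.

path = [1, 1, 2, 3, 1, 1]

t=0: δ = [1.389e-02, 6.944e-02, 1.389e-02, 6.250e-02]  (obs o_0=5)
t=1: δ = [8.681e-04, 4.823e-03, 1.929e-03, 2.894e-03]  ψ = [3, 1, 1, 1]  (obs o_1=5)
t=2: δ = [1.206e-04, 1.674e-04, 1.340e-04, 1.340e-04]  ψ = [3, 1, 1, 1]  (obs o_2=0)
t=3: δ = [5.582e-06, 5.814e-06, 4.651e-06, 7.442e-06]  ψ = [2, 1, 1, 2]  (obs o_3=0)
t=4: δ = [1.034e-07, 1.034e-06, 1.615e-07, 3.101e-07]  ψ = [3, 3, 1, 0]  (obs o_4=4)
t=5: δ = [1.436e-08, 3.589e-08, 2.871e-08, 1.436e-08]  ψ = [1, 1, 1, 1]  (obs o_5=1)
backtrack: best end state = 1; path = [1, 1, 2, 3, 1, 1]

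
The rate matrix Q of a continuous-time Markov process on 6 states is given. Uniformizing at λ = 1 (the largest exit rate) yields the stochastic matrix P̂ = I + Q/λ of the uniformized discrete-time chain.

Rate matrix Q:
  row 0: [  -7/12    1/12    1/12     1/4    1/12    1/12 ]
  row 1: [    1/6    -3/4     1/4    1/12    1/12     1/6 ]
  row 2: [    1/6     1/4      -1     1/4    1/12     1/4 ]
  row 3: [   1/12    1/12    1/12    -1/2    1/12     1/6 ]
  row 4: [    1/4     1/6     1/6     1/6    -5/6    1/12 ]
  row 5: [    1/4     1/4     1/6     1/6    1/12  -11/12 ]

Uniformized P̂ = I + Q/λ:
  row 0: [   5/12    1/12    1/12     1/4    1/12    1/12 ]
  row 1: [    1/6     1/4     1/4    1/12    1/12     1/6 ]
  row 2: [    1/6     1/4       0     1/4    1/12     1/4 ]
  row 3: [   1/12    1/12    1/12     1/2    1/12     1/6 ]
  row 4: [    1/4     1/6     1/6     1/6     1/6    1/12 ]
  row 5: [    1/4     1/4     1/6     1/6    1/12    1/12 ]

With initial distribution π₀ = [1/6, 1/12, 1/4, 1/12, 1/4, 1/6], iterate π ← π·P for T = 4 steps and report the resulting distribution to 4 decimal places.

t=0: π = [0.1667, 0.0833, 0.2500, 0.0833, 0.2500, 0.1667]
t=1: π = [0.2361, 0.1875, 0.1111, 0.2222, 0.1042, 0.1389]
t=2: π = [0.2274, 0.1649, 0.1256, 0.2541, 0.0920, 0.1360]
t=3: π = [0.2214, 0.1621, 0.1194, 0.2670, 0.0910, 0.1392]
t=4: π = [0.2189, 0.1610, 0.1196, 0.2706, 0.0909, 0.1390]

π = [0.2189, 0.1610, 0.1196, 0.2706, 0.0909, 0.1390]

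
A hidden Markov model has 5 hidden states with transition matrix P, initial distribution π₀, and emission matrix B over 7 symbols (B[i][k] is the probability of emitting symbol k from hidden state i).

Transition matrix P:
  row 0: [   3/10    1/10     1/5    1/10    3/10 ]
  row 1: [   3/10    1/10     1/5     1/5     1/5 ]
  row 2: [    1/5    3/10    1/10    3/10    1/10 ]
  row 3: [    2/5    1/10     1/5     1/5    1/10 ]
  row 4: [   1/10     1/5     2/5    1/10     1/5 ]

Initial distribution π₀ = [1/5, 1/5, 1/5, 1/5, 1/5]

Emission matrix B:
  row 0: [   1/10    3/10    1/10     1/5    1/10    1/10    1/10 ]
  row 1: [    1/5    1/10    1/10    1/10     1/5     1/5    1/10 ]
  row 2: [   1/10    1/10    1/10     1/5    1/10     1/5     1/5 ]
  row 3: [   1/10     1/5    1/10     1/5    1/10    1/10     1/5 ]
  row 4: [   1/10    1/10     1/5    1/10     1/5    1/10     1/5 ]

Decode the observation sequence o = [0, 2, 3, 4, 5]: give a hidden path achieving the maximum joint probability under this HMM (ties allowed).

t=0: δ = [2.000e-02, 4.000e-02, 2.000e-02, 2.000e-02, 2.000e-02]  (obs o_0=0)
t=1: δ = [1.200e-03, 6.000e-04, 8.000e-04, 8.000e-04, 1.600e-03]  ψ = [1, 2, 1, 1, 1]  (obs o_1=2)
t=2: δ = [7.200e-05, 3.200e-05, 1.280e-04, 4.800e-05, 3.600e-05]  ψ = [0, 4, 4, 2, 0]  (obs o_2=3)
t=3: δ = [2.560e-06, 7.680e-06, 1.440e-06, 3.840e-06, 4.320e-06]  ψ = [2, 2, 0, 2, 0]  (obs o_3=4)
t=4: δ = [2.304e-07, 1.728e-07, 3.456e-07, 1.536e-07, 1.536e-07]  ψ = [1, 4, 4, 1, 1]  (obs o_4=5)
backtrack: best end state = 2; path = [1, 0, 0, 4, 2]

path = [1, 0, 0, 4, 2]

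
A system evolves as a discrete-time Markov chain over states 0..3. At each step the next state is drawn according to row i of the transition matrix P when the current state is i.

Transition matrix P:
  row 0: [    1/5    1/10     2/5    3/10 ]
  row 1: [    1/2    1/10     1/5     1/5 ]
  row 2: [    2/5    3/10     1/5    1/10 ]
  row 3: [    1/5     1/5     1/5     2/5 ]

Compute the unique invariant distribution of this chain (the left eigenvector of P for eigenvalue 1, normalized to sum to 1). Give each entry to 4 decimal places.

Balance equations π_j = Σ_i π_i·P[i][j]:
  π_0 = 1/5·π_0 + 1/2·π_1 + 2/5·π_2 + 1/5·π_3
  π_1 = 1/10·π_0 + 1/10·π_1 + 3/10·π_2 + 1/5·π_3
  π_2 = 2/5·π_0 + 1/5·π_1 + 1/5·π_2 + 1/5·π_3
  normalize: π_0 + π_1 + π_2 + π_3 = 1
Solving the linear system gives exactly π = [11/36, 8/45, 47/180, 23/90].

π = [0.3056, 0.1778, 0.2611, 0.2556]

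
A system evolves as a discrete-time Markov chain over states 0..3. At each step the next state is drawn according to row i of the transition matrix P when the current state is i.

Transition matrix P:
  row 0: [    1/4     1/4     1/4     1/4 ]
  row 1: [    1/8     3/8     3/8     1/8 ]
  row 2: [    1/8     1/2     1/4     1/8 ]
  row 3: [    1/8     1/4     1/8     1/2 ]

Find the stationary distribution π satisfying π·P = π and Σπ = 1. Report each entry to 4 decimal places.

π = [0.1429, 0.3619, 0.2667, 0.2286]

Balance equations π_j = Σ_i π_i·P[i][j]:
  π_0 = 1/4·π_0 + 1/8·π_1 + 1/8·π_2 + 1/8·π_3
  π_1 = 1/4·π_0 + 3/8·π_1 + 1/2·π_2 + 1/4·π_3
  π_2 = 1/4·π_0 + 3/8·π_1 + 1/4·π_2 + 1/8·π_3
  normalize: π_0 + π_1 + π_2 + π_3 = 1
Solving the linear system gives exactly π = [1/7, 38/105, 4/15, 8/35].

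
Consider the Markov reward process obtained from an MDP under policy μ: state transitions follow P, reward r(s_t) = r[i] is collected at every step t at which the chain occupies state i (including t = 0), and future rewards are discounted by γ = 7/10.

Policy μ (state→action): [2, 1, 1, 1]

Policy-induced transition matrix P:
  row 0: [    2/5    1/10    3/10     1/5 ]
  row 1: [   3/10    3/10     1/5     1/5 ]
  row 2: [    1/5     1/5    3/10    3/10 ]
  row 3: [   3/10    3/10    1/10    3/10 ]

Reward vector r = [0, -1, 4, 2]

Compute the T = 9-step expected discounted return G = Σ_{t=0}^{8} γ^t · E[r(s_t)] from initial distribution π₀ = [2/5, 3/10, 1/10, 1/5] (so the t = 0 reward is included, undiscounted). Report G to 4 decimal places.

t=0: π = [0.4000, 0.3000, 0.1000, 0.2000], E[r] = 0.5000, γ^t·E[r] = 0.500000, running G = 0.500000
t=1: π = [0.3300, 0.2100, 0.2300, 0.2300], E[r] = 1.1700, γ^t·E[r] = 0.819000, running G = 1.319000
t=2: π = [0.3100, 0.2110, 0.2330, 0.2460], E[r] = 1.2130, γ^t·E[r] = 0.594370, running G = 1.913370
t=3: π = [0.3077, 0.2147, 0.2297, 0.2479], E[r] = 1.1999, γ^t·E[r] = 0.411566, running G = 2.324936
t=4: π = [0.3078, 0.2155, 0.2290, 0.2478], E[r] = 1.1958, γ^t·E[r] = 0.287119, running G = 2.612054
t=5: π = [0.3079, 0.2155, 0.2289, 0.2477], E[r] = 1.1954, γ^t·E[r] = 0.200910, running G = 2.812964
t=6: π = [0.3079, 0.2155, 0.2289, 0.2477], E[r] = 1.1954, γ^t·E[r] = 0.140641, running G = 2.953605
t=7: π = [0.3079, 0.2155, 0.2289, 0.2477], E[r] = 1.1954, γ^t·E[r] = 0.098450, running G = 3.052055
t=8: π = [0.3079, 0.2155, 0.2289, 0.2477], E[r] = 1.1954, γ^t·E[r] = 0.068915, running G = 3.120970

G = 3.1210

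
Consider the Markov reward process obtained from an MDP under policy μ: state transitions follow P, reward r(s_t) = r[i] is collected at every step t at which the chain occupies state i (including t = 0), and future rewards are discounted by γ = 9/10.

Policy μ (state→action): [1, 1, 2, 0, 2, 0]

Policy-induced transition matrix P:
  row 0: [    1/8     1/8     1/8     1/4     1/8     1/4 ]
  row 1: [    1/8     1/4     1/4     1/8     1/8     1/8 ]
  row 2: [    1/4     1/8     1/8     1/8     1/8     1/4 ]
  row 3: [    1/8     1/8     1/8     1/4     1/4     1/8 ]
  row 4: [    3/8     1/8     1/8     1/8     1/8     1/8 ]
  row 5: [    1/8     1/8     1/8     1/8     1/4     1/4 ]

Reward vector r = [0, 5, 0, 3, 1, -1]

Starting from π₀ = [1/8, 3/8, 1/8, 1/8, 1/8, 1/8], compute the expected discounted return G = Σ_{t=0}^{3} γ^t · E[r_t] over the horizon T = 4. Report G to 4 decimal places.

t=0: π = [0.1250, 0.3750, 0.1250, 0.1250, 0.1250, 0.1250], E[r] = 2.2500, γ^t·E[r] = 2.250000, running G = 2.250000
t=1: π = [0.1719, 0.1719, 0.1719, 0.1563, 0.1563, 0.1719], E[r] = 1.3125, γ^t·E[r] = 1.181250, running G = 3.431250
t=2: π = [0.1855, 0.1465, 0.1465, 0.1660, 0.1660, 0.1895], E[r] = 1.2070, γ^t·E[r] = 0.977695, running G = 4.408945
t=3: π = [0.1848, 0.1433, 0.1433, 0.1689, 0.1694, 0.1902], E[r] = 1.2026, γ^t·E[r] = 0.876722, running G = 5.285667

G = 5.2857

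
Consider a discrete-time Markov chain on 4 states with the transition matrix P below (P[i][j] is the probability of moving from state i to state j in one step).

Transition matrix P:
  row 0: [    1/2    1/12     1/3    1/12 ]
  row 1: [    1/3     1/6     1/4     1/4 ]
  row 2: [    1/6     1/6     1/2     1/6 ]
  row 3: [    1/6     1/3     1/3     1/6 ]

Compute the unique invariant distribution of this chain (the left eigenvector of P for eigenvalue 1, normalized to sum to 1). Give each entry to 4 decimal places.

π = [0.2921, 0.1684, 0.3832, 0.1564]

Balance equations π_j = Σ_i π_i·P[i][j]:
  π_0 = 1/2·π_0 + 1/3·π_1 + 1/6·π_2 + 1/6·π_3
  π_1 = 1/12·π_0 + 1/6·π_1 + 1/6·π_2 + 1/3·π_3
  π_2 = 1/3·π_0 + 1/4·π_1 + 1/2·π_2 + 1/3·π_3
  normalize: π_0 + π_1 + π_2 + π_3 = 1
Solving the linear system gives exactly π = [85/291, 49/291, 223/582, 91/582].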